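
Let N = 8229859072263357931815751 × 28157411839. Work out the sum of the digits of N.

8229859072263357931815751 × 28157411839 = 231731531274649831155203381974076089
Sum of its 36 digits: 148.

148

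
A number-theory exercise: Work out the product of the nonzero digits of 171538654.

1×7×1×5×3×8×6×5×4 = 100800

100800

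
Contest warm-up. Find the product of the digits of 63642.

6×3×6×4×2 = 864

864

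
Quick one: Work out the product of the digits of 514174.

560

5×1×4×1×7×4 = 560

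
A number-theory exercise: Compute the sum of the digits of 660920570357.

6+6+0+9+2+0+5+7+0+3+5+7 = 50

50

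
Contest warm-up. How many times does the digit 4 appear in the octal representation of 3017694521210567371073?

3

3017694521210567371073 in base 8 is 507133544651606626724501.
The digit 4 appears 3 times.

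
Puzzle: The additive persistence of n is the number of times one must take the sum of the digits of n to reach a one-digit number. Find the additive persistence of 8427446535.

8427446535 → 48 → 12 → 3 (3 steps)

3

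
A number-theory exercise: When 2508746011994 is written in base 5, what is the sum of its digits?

2508746011994 in base 5 is 312100402434340434.
Digit sum: 3+1+2+1+0+0+4+0+2+4+3+4+3+4+0+4+3+4 = 42.

42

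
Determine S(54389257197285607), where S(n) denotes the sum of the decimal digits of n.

5+4+3+8+9+2+5+7+1+9+7+2+8+5+6+0+7 = 88

88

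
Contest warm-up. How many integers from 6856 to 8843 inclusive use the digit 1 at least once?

The integers in [6856, 8843] that use the digit 1 at least once: 6861, 6871, 6881, 6891, 6901, 6910, …, 8831, 8841.
541 qualify.

541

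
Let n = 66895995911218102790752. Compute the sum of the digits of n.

112

6+6+8+9+5+9+9+5+9+1+1+2+1+8+1+0+2+7+9+0+7+5+2 = 112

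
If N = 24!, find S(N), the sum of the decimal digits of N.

81

24! = 620448401733239439360000
Sum of its 24 digits: 81.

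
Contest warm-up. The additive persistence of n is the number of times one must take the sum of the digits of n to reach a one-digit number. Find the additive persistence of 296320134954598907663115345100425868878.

3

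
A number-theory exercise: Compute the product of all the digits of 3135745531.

3×1×3×5×7×4×5×5×3×1 = 94500

94500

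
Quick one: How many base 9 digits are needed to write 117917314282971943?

117917314282971943 in base 9 is 705640504117435407, which has 18 digits.

18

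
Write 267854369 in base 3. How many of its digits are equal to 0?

267854369 in base 3 is 200200000102010012.
The digit 0 appears 11 times.

11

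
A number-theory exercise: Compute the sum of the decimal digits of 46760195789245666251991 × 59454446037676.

46760195789245666251991 × 59454446037676 = 2780101537262870981468641023696012916
Sum of its 37 digits: 151.

151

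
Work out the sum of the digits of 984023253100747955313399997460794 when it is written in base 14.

201

984023253100747955313399997460794 in base 14 is 7D7DAA8DB361488992923A7D37122.
Digit sum: 7+13+7+13+10+10+8+13+11+3+6+1+4+8+8+9+9+2+9+2+3+10+7+13+3+7+1+2+2 = 201.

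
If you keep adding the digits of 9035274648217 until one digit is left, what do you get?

9+0+3+5+2+7+4+6+4+8+2+1+7 = 58
5+8 = 13
1+3 = 4

4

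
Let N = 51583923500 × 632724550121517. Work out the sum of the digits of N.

102

51583923500 × 632724550121517 = 32638414790040248631949500
Sum of its 26 digits: 102.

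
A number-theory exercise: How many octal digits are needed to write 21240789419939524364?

21240789419939524364 in base 8 is 2233063427013427567414, which has 22 digits.

22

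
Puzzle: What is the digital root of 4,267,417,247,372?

2

4+2+6+7+4+1+7+2+4+7+3+7+2 = 56
5+6 = 11
1+1 = 2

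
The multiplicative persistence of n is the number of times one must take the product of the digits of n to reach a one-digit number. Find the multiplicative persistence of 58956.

58956 → 10800 → 0 (2 steps)

2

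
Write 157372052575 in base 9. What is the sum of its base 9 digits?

157372052575 in base 9 is 501175246754.
Digit sum: 5+0+1+1+7+5+2+4+6+7+5+4 = 47.

47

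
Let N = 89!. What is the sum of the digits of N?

549

89! = 16507955160908461081216919262453619309839666236496541854913520707833171034378509739399912570787600662729080382999756800000000000000000000
Sum of its 137 digits: 549.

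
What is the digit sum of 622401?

6+2+2+4+0+1 = 15

15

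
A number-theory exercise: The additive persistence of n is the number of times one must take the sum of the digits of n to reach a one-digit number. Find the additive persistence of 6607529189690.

6607529189690 → 68 → 14 → 5 (3 steps)

3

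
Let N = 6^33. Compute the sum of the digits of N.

6^33 = 47751966659678405306351616
Sum of its 26 digits: 126.

126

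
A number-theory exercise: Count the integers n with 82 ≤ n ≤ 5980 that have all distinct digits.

The integers in [82, 5980] that have all distinct digits: 82, 83, 84, 85, 86, 87, …, 5978, 5980.
3178 qualify.

3178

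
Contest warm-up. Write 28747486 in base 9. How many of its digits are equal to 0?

28747486 in base 9 is 60075121.
The digit 0 appears 2 times.

2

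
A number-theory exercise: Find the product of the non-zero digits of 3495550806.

3×4×9×5×5×5×8×6 = 648000

648000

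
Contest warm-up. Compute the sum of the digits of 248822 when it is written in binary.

13

248822 in base 2 is 111100101111110110.
Digit sum: 1+1+1+1+0+0+1+0+1+1+1+1+1+1+0+1+1+0 = 13.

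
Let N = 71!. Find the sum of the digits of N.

71! = 850478588567862317521167644239926010288584608120796235886430763388588680378079017697280000000000000000
Sum of its 102 digits: 423.

423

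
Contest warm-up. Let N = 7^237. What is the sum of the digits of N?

7^237 = 194193855110317524844646547498001227606644615198051483641878918265018097787678389709240558866202543376205545802576404830891213778462980035895383672382441975168263141761567593548927796106413023100511207
Sum of its 201 digits: 892.

892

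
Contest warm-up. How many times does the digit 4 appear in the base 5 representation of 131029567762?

131029567762 in base 5 is 4121322032132022.
The digit 4 appears 1 time.

1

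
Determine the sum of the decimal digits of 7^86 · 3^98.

513

7^86 · 3^98 = 273095411807979326694841335293078565650068357793902078090607217186731035129023486310704669309145093684149207213528071961
Sum of its 120 digits: 513.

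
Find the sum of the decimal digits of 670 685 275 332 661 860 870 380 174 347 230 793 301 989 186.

202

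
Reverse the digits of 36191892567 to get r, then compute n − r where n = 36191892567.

Reverse of 36191892567 is 76529819163.
36191892567 − 76529819163 = -40337926596

-40337926596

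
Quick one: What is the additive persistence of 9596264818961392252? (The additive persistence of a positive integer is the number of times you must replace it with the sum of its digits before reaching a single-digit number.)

9596264818961392252 → 97 → 16 → 7 (3 steps)

3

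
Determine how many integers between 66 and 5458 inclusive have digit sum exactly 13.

368

The integers in [66, 5458] that have digit sum exactly 13: 67, 76, 85, 94, 139, 148, …, 5431, 5440.
368 qualify.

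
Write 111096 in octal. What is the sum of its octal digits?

111096 in base 8 is 330770.
Digit sum: 3+3+0+7+7+0 = 20.

20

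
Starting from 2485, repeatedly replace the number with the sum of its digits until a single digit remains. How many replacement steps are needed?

2485 → 19 → 10 → 1 (3 steps)

3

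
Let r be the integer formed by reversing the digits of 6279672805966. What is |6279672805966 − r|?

415409963760

Reverse of 6279672805966 is 6695082769726.
|6279672805966 − 6695082769726| = 415409963760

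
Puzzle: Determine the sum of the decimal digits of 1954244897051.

59

1+9+5+4+2+4+4+8+9+7+0+5+1 = 59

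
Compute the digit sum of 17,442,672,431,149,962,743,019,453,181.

118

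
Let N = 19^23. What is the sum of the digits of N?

145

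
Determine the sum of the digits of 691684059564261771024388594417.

6+9+1+6+8+4+0+5+9+5+6+4+2+6+1+7+7+1+0+2+4+3+8+8+5+9+4+4+1+7 = 142

142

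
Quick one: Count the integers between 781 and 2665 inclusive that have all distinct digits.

The integers in [781, 2665] that have all distinct digits: 781, 782, 783, 784, 785, 786, …, 2658, 2659.
978 qualify.

978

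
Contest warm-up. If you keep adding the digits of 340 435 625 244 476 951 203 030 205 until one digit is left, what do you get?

8

3+4+0+4+3+5+6+2+5+2+4+4+4+7+6+9+5+1+2+0+3+0+3+0+2+0+5 = 89
8+9 = 17
1+7 = 8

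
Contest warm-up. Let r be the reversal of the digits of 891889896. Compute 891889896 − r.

Reverse of 891889896 is 698988198.
891889896 − 698988198 = 192901698

192901698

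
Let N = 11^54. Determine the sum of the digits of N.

253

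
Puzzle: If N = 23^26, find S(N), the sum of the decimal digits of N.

178

23^26 = 254052654154149545721997685422868689
Sum of its 36 digits: 178.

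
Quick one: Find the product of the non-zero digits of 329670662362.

5878656

3×2×9×6×7×6×6×2×3×6×2 = 5878656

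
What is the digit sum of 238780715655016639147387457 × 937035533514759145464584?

238780715655016639147387457 × 937035533514759145464584 = 223746015286834517731339051457662527630694119322888
Sum of its 51 digits: 220.

220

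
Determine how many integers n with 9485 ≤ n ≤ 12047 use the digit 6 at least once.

725

The integers in [9485, 12047] that use the digit 6 at least once: 9486, 9496, 9506, 9516, 9526, 9536, …, 12036, 12046.
725 qualify.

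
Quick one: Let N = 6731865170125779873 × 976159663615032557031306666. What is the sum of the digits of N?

207

6731865170125779873 × 976159663615032557031306666 = 6571375239971735197612313460348486229473533418
Sum of its 46 digits: 207.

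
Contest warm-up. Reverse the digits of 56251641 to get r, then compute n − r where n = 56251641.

41636376

Reverse of 56251641 is 14615265.
56251641 − 14615265 = 41636376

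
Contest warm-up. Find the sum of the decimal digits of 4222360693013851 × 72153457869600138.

147

4222360693013851 × 72153457869600138 = 304657924373630539863527465511438
Sum of its 33 digits: 147.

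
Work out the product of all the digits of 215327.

420

2×1×5×3×2×7 = 420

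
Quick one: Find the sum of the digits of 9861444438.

51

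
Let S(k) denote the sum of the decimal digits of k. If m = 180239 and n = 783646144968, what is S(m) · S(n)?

S(180239) = 1+8+0+2+3+9 = 23.
S(783646144968) = 7+8+3+6+4+6+1+4+4+9+6+8 = 66.
23 · 66 = 1518.

1518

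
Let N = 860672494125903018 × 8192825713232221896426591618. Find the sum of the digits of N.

860672494125903018 × 8192825713232221896426591618 = 7051339740546406704002823567389346592159703124
Sum of its 46 digits: 189.

189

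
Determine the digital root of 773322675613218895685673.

7+7+3+3+2+2+6+7+5+6+1+3+2+1+8+8+9+5+6+8+5+6+7+3 = 120
1+2+0 = 3

3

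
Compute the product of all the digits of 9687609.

9×6×8×7×6×0×9 = 0

0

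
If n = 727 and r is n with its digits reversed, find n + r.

1454

Reverse of 727 is 727.
727 + 727 = 1454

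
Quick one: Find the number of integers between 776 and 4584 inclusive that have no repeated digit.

The integers in [776, 4584] that have no repeated digit: 780, 781, 782, 783, 784, 785, …, 4582, 4583.
1942 qualify.

1942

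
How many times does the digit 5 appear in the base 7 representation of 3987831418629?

3987831418629 in base 7 is 561053115526362.
The digit 5 appears 4 times.

4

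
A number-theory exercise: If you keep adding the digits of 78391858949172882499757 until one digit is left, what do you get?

7+8+3+9+1+8+5+8+9+4+9+1+7+2+8+8+2+4+9+9+7+5+7 = 140
1+4+0 = 5
(Equivalently, 78391858949172882499757 mod 9 = 5.)

5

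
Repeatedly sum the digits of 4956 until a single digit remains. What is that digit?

4+9+5+6 = 24
2+4 = 6
(Equivalently, 4956 mod 9 = 6.)

6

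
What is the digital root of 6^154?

The digital root of n equals n mod 9 (or 9 when 9 | n), so we need 6^154 mod 9.
6^154 ≡ 0 (mod 9), so the digital root is 9.

9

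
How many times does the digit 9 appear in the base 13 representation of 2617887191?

3

2617887191 in base 13 is 32949679A.
The digit 9 appears 3 times.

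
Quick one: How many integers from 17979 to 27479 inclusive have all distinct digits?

2850

The integers in [17979, 27479] that have all distinct digits: 17980, 17982, 17983, 17984, 17985, 17986, …, 27468, 27469.
2850 qualify.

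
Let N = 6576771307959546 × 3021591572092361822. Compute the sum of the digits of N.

6576771307959546 × 3021591572092361822 = 19872316755709423291426778770852812
Sum of its 35 digits: 165.

165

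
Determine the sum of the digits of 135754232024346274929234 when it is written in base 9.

82

135754232024346274929234 in base 9 is 1627612526611463031265213.
Digit sum: 1+6+2+7+6+1+2+5+2+6+6+1+1+4+6+3+0+3+1+2+6+5+2+1+3 = 82.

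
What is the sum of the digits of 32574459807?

54

3+2+5+7+4+4+5+9+8+0+7 = 54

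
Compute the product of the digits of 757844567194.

7×5×7×8×4×4×5×6×7×1×9×4 = 237081600

237081600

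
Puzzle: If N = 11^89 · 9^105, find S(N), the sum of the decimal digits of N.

819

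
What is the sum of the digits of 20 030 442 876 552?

2+0+0+3+0+4+4+2+8+7+6+5+5+2 = 48

48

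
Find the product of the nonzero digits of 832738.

8×3×2×7×3×8 = 8064

8064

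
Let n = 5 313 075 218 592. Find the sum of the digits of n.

51

5+3+1+3+0+7+5+2+1+8+5+9+2 = 51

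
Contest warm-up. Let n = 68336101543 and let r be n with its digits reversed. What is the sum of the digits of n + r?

53

Reversal of 68336101543 is 34510163386; 68336101543 + 34510163386 = 102846264929.
Digit sum of 102846264929: 1+0+2+8+4+6+2+6+4+9+2+9 = 53.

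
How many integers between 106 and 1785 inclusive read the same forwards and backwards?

97

The integers in [106, 1785] that read the same forwards and backwards: 111, 121, 131, 141, 151, 161, …, 1661, 1771.
97 qualify.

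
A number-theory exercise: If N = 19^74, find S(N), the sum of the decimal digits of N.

19^74 = 42439129824447471520208553699316782082156065318222202558554334018390269381432740632277521846921
Sum of its 95 digits: 388.

388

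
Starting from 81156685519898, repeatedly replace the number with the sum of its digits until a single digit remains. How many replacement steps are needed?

2

81156685519898 → 80 → 8 (2 steps)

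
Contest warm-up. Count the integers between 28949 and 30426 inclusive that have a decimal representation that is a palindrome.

16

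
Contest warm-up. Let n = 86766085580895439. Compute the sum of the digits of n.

8+6+7+6+6+0+8+5+5+8+0+8+9+5+4+3+9 = 97

97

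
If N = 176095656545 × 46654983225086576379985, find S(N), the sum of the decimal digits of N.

176095656545 × 46654983225086576379985 = 8215739902117582182099747972251825
Sum of its 34 digits: 158.

158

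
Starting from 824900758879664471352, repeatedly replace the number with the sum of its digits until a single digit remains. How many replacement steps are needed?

2

824900758879664471352 → 105 → 6 (2 steps)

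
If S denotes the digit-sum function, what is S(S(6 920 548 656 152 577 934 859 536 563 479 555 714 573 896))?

First digit sum: 229.
2+2+9 = 13.

13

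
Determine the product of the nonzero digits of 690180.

432

6×9×1×8 = 432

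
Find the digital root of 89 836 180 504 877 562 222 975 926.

5

8+9+8+3+6+1+8+0+5+0+4+8+7+7+5+6+2+2+2+2+9+7+5+9+2+6 = 131
1+3+1 = 5
(Equivalently, 89 836 180 504 877 562 222 975 926 mod 9 = 5.)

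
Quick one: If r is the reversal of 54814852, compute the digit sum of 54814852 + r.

47

Reversal of 54814852 is 25841845; 54814852 + 25841845 = 80656697.
Digit sum of 80656697: 8+0+6+5+6+6+9+7 = 47.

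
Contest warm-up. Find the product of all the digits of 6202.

0

6×2×0×2 = 0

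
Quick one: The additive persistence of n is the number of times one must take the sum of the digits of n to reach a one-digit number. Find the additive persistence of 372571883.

372571883 → 44 → 8 (2 steps)

2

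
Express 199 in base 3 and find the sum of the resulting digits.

199 in base 3 is 21101.
Digit sum: 2+1+1+0+1 = 5.

5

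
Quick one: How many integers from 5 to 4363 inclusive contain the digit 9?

The integers in [5, 4363] that contain the digit 9: 9, 19, 29, 39, 49, 59, …, 4349, 4359.
1147 qualify.

1147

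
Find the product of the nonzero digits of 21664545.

2×1×6×6×4×5×4×5 = 28800

28800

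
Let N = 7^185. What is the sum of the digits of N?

724

7^185 = 2203623537979176959980811854407278640086624898232265616111918310702098751983159009273672934137079438816766120480469979848970923432032570721506378291971972807
Sum of its 157 digits: 724.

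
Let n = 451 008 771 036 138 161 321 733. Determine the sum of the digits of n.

4+5+1+0+0+8+7+7+1+0+3+6+1+3+8+1+6+1+3+2+1+7+3+3 = 81

81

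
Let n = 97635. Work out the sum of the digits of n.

30

9+7+6+3+5 = 30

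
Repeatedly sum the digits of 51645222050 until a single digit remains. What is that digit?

5+1+6+4+5+2+2+2+0+5+0 = 32
3+2 = 5

5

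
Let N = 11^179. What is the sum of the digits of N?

833

11^179 = 2566200843091914322487084161636278546952011658573820075817569601045039918708733145287293678025035968237109867148345791116199649672551917632750860148192984439962122532585070633436316283891
Sum of its 187 digits: 833.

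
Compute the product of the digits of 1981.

1×9×8×1 = 72

72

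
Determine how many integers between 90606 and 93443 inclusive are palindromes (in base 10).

The integers in [90606, 93443] that are palindromes (in base 10): 90609, 90709, 90809, 90909, 91019, 91119, …, 93339, 93439.
29 qualify.

29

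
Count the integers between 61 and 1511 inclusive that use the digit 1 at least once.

The integers in [61, 1511] that use the digit 1 at least once: 61, 71, 81, 91, 100, 101, …, 1510, 1511.
768 qualify.

768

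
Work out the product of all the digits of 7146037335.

0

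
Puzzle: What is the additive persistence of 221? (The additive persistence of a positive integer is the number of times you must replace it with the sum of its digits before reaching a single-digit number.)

221 → 5 (1 step)

1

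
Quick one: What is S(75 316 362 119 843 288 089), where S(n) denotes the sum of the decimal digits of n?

94

7+5+3+1+6+3+6+2+1+1+9+8+4+3+2+8+8+0+8+9 = 94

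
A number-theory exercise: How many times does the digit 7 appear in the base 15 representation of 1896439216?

2

1896439216 in base 15 is B1757DB1.
The digit 7 appears 2 times.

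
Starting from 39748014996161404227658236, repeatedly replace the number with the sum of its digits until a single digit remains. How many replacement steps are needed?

39748014996161404227658236 → 117 → 9 (2 steps)

2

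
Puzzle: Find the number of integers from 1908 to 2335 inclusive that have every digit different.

The integers in [1908, 2335] that have every digit different: 1908, 1920, 1923, 1924, 1925, 1926, …, 2318, 2319.
176 qualify.

176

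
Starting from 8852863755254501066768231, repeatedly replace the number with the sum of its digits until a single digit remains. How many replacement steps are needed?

2

8852863755254501066768231 → 113 → 5 (2 steps)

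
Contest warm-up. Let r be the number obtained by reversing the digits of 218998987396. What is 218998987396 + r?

912788887208

Reverse of 218998987396 is 693789899812.
218998987396 + 693789899812 = 912788887208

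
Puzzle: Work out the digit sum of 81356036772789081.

81

8+1+3+5+6+0+3+6+7+7+2+7+8+9+0+8+1 = 81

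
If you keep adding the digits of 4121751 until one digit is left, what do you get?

3

4+1+2+1+7+5+1 = 21
2+1 = 3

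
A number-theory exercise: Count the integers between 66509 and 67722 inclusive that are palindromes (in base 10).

The integers in [66509, 67722] that are palindromes (in base 10): 66566, 66666, 66766, 66866, 66966, 67076, …, 67576, 67676.
12 qualify.

12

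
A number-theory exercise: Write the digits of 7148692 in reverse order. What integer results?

2968417

Reversing 7148692 gives 2968417.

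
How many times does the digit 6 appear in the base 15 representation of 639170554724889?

2

639170554724889 in base 15 is 4DD645DA46979.
The digit 6 appears 2 times.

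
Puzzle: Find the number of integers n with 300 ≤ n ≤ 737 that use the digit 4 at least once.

161

The integers in [300, 737] that use the digit 4 at least once: 304, 314, 324, 334, 340, 341, …, 724, 734.
161 qualify.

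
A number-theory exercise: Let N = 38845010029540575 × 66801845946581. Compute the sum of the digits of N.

132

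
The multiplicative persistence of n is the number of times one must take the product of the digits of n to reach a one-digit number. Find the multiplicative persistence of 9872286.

5

9872286 → 96768 → 18144 → 128 → 16 → 6 (5 steps)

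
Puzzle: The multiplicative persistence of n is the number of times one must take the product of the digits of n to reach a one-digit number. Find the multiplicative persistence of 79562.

2

79562 → 3780 → 0 (2 steps)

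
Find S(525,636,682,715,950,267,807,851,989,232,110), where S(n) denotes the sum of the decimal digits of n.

5+2+5+6+3+6+6+8+2+7+1+5+9+5+0+2+6+7+8+0+7+8+5+1+9+8+9+2+3+2+1+1+0 = 149

149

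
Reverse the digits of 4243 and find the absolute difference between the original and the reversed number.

Reverse of 4243 is 3424.
|4243 − 3424| = 819

819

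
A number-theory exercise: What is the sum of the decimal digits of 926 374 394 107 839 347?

89

9+2+6+3+7+4+3+9+4+1+0+7+8+3+9+3+4+7 = 89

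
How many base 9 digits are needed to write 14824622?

14824622 in base 9 is 30804502, which has 8 digits.

8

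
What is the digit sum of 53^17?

116

53^17 = 205442259656281392806087233013
Sum of its 30 digits: 116.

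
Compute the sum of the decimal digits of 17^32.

17^32 = 2367911594760467245844106297320951247361
Sum of its 40 digits: 172.

172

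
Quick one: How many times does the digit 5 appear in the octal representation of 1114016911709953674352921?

5

1114016911709953674352921 in base 8 is 353715751205132222134514431.
The digit 5 appears 5 times.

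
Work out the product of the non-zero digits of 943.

108

9×4×3 = 108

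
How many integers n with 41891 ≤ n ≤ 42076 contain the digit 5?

37

The integers in [41891, 42076] that contain the digit 5: 41895, 41905, 41915, 41925, 41935, 41945, …, 42065, 42075.
37 qualify.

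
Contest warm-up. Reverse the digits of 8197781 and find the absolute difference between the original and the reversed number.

6319863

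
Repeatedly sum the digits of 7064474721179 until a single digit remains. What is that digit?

5

7+0+6+4+4+7+4+7+2+1+1+7+9 = 59
5+9 = 14
1+4 = 5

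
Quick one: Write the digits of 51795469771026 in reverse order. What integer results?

62017796459715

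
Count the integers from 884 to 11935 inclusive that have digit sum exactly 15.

The integers in [884, 11935] that have digit sum exactly 15: 906, 915, 924, 933, 942, 951, …, 11922, 11931.
675 qualify.

675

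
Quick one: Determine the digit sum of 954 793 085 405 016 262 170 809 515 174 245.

9+5+4+7+9+3+0+8+5+4+0+5+0+1+6+2+6+2+1+7+0+8+0+9+5+1+5+1+7+4+2+4+5 = 135

135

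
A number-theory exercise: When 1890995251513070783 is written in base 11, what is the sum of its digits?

1890995251513070783 in base 11 is 3817643AA57A683813.
Digit sum: 3+8+1+7+6+4+3+10+10+5+7+10+6+8+3+8+1+3 = 103.

103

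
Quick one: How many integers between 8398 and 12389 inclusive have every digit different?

The integers in [8398, 12389] that have every digit different: 8401, 8402, 8403, 8405, 8406, 8407, …, 12387, 12389.
1198 qualify.

1198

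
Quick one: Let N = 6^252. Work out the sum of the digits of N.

891

6^252 = 12419814137650896228442719069118290173593297438531006496813884038012559924882627169481124466971502406245888423435851377342646953060347874161072534390156844985824832129324677087893991251547349057536
Sum of its 197 digits: 891.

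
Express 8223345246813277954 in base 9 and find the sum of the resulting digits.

82

8223345246813277954 in base 9 is 60707230157558461834.
Digit sum: 6+0+7+0+7+2+3+0+1+5+7+5+5+8+4+6+1+8+3+4 = 82.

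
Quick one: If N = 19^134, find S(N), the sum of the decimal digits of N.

739

19^134 = 2254148522539044576557101683404356931175300013453329993329375078825116526017701328800800176754850457217460236647915326105671389546161224552962099924047449952751728999849721
Sum of its 172 digits: 739.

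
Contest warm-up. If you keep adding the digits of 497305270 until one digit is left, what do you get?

1

4+9+7+3+0+5+2+7+0 = 37
3+7 = 10
1+0 = 1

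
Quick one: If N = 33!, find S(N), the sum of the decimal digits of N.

144

33! = 8683317618811886495518194401280000000
Sum of its 37 digits: 144.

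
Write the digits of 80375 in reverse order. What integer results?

Reversing 80375 gives 57308.

57308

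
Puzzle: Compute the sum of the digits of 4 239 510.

24

4+2+3+9+5+1+0 = 24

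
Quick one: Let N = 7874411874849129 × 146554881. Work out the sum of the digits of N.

108

7874411874849129 × 146554881 = 1154033495263500993548649
Sum of its 25 digits: 108.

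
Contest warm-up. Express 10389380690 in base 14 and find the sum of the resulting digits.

52

10389380690 in base 14 is 707B6164A.
Digit sum: 7+0+7+11+6+1+6+4+10 = 52.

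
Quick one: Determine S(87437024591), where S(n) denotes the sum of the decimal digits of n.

8+7+4+3+7+0+2+4+5+9+1 = 50

50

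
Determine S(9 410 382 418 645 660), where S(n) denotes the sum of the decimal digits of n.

9+4+1+0+3+8+2+4+1+8+6+4+5+6+6+0 = 67

67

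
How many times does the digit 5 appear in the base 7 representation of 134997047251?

134997047251 in base 7 is 12516231653143.
The digit 5 appears 2 times.

2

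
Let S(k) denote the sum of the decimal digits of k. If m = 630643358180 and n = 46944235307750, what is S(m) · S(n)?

S(630643358180) = 6+3+0+6+4+3+3+5+8+1+8+0 = 47.
S(46944235307750) = 4+6+9+4+4+2+3+5+3+0+7+7+5+0 = 59.
47 · 59 = 2773.

2773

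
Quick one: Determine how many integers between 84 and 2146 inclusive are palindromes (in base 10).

104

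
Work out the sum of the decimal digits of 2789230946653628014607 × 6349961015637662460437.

208

2789230946653628014607 × 6349961015637662460437 = 17711507774860670469236475677511850995603259
Sum of its 44 digits: 208.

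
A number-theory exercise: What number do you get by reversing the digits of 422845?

548224

Reversing 422845 gives 548224.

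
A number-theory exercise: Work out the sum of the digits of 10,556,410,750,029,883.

64

1+0+5+5+6+4+1+0+7+5+0+0+2+9+8+8+3 = 64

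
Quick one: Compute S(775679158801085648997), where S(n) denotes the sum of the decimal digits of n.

120

7+7+5+6+7+9+1+5+8+8+0+1+0+8+5+6+4+8+9+9+7 = 120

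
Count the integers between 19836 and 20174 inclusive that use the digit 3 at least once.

65

The integers in [19836, 20174] that use the digit 3 at least once: 19836, 19837, 19838, 19839, 19843, 19853, …, 20163, 20173.
65 qualify.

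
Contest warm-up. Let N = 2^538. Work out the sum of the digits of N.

2^538 = 899782758908639276562107701537196371773939423660383326620151114522367516134297574063808137220778171429984182126704179024641653211098859937801703036173032771026944
Sum of its 162 digits: 700.

700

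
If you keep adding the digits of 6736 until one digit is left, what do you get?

4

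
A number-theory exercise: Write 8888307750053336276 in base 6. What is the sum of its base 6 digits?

8888307750053336276 in base 6 is 1513101500454412420041512.
Digit sum: 1+5+1+3+1+0+1+5+0+0+4+5+4+4+1+2+4+2+0+0+4+1+5+1+2 = 56.

56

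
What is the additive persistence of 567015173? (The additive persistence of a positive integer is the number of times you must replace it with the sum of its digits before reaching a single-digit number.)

2

567015173 → 35 → 8 (2 steps)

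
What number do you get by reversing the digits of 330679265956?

Reversing 330679265956 gives 659562976033.

659562976033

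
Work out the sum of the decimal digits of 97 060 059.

9+7+0+6+0+0+5+9 = 36

36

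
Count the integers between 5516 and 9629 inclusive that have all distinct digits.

The integers in [5516, 9629] that have all distinct digits: 5601, 5602, 5603, 5604, 5607, 5608, …, 9627, 9628.
2093 qualify.

2093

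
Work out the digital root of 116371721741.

5

1+1+6+3+7+1+7+2+1+7+4+1 = 41
4+1 = 5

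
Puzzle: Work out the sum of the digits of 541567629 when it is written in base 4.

541567629 in base 4 is 200101322222031.
Digit sum: 2+0+0+1+0+1+3+2+2+2+2+2+0+3+1 = 21.

21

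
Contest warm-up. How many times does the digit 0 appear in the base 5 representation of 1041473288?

1041473288 in base 5 is 4113104121123.
The digit 0 appears 1 time.

1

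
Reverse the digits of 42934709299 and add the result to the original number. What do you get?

Reverse of 42934709299 is 99290743924.
42934709299 + 99290743924 = 142225453223

142225453223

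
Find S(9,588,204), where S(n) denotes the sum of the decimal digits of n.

36

9+5+8+8+2+0+4 = 36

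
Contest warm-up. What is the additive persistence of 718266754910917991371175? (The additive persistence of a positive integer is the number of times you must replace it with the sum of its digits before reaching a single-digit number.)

718266754910917991371175 → 116 → 8 (2 steps)

2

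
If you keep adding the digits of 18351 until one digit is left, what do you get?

9

1+8+3+5+1 = 18
1+8 = 9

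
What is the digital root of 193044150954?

9

1+9+3+0+4+4+1+5+0+9+5+4 = 45
4+5 = 9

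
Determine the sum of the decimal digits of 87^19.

171

87^19 = 7093585369945932256195429028464404423
Sum of its 37 digits: 171.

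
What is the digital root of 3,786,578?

8

3+7+8+6+5+7+8 = 44
4+4 = 8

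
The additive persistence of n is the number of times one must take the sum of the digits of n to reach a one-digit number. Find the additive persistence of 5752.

3

5752 → 19 → 10 → 1 (3 steps)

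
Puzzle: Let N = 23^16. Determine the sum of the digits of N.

23^16 = 6132610415680998648961
Sum of its 22 digits: 103.

103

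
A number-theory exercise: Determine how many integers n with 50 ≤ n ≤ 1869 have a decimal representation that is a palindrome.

The integers in [50, 1869] that have a decimal representation that is a palindrome: 55, 66, 77, 88, 99, 101, …, 1661, 1771.
103 qualify.

103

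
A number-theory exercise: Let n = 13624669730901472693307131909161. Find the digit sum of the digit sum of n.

12

First digit sum: 129.
1+2+9 = 12.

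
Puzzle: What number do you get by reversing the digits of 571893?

398175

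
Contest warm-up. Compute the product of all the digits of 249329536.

349920

2×4×9×3×2×9×5×3×6 = 349920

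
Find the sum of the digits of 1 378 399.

40

1+3+7+8+3+9+9 = 40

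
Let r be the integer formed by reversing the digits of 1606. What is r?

6061

Reversing 1606 gives 6061.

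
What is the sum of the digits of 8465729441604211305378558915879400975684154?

8+4+6+5+7+2+9+4+4+1+6+0+4+2+1+1+3+0+5+3+7+8+5+5+8+9+1+5+8+7+9+4+0+0+9+7+5+6+8+4+1+5+4 = 200

200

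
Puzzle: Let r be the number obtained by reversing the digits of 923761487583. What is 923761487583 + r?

1309545654912

Reverse of 923761487583 is 385784167329.
923761487583 + 385784167329 = 1309545654912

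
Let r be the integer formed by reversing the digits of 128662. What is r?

Reversing 128662 gives 266821.

266821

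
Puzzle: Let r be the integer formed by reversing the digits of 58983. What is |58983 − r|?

19998

Reverse of 58983 is 38985.
|58983 − 38985| = 19998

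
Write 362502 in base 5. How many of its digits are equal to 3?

1

362502 in base 5 is 43100002.
The digit 3 appears 1 time.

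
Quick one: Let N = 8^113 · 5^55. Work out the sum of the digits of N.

355

8^113 · 5^55 = 310827022756116651347113905091763025062785094248342323400289985558224685632833359708160000000000000000000000000000000000000000000000000000000
Sum of its 141 digits: 355.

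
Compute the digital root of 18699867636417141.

1+8+6+9+9+8+6+7+6+3+6+4+1+7+1+4+1 = 87
8+7 = 15
1+5 = 6

6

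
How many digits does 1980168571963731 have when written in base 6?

20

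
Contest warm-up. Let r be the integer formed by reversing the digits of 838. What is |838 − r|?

Reverse of 838 is 838.
|838 − 838| = 0

0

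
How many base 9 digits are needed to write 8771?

8771 in base 9 is 13025, which has 5 digits.

5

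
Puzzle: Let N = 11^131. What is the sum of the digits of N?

617

11^131 = 26450979305205261806989386237147382033908144252778478307187545925052959082462488379742502578177291971028210108710737220859231293574997811
Sum of its 137 digits: 617.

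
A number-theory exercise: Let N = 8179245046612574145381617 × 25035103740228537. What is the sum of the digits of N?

186

8179245046612574145381617 × 25035103740228537 = 204768248258696189443288321341410658604329
Sum of its 42 digits: 186.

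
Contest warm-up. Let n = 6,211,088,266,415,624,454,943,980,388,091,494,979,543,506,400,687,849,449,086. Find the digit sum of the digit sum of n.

18

First digit sum: 279.
2+7+9 = 18.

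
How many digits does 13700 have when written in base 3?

9

13700 in base 3 is 200210102, which has 9 digits.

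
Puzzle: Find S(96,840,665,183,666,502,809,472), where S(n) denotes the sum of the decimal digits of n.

111

9+6+8+4+0+6+6+5+1+8+3+6+6+6+5+0+2+8+0+9+4+7+2 = 111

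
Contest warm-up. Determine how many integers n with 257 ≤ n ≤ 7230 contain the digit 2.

The integers in [257, 7230] that contain the digit 2: 257, 258, 259, 260, 261, 262, …, 7229, 7230.
2600 qualify.

2600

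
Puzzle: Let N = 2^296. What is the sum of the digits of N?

2^296 = 127314748520905380391777855525586135065716774604121015664758778084648831235208544136462336
Sum of its 90 digits: 391.

391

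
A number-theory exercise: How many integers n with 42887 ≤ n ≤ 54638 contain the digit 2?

4031

The integers in [42887, 54638] that contain the digit 2: 42887, 42888, 42889, 42890, 42891, 42892, …, 54629, 54632.
4031 qualify.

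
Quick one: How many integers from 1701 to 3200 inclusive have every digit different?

The integers in [1701, 3200] that have every digit different: 1702, 1703, 1704, 1705, 1706, 1708, …, 3197, 3198.
784 qualify.

784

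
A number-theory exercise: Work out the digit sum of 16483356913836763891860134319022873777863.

195

1+6+4+8+3+3+5+6+9+1+3+8+3+6+7+6+3+8+9+1+8+6+0+1+3+4+3+1+9+0+2+2+8+7+3+7+7+7+8+6+3 = 195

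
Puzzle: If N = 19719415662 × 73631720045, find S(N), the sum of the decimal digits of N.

19719415662 × 73631720045 = 1451974493475372344790
Sum of its 22 digits: 102.

102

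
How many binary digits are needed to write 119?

119 in base 2 is 1110111, which has 7 digits.

7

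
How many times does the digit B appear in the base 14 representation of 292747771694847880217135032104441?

2

292747771694847880217135032104441 in base 14 is 25299743B85C467A9BC7890ACAA25.
The digit B appears 2 times.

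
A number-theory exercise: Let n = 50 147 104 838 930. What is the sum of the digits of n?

53

5+0+1+4+7+1+0+4+8+3+8+9+3+0 = 53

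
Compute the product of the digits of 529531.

1350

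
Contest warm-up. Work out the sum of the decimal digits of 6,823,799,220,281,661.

72

6+8+2+3+7+9+9+2+2+0+2+8+1+6+6+1 = 72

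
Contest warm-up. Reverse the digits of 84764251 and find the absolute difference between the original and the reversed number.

69517503

Reverse of 84764251 is 15246748.
|84764251 − 15246748| = 69517503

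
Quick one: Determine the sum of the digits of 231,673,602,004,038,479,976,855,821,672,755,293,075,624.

186

2+3+1+6+7+3+6+0+2+0+0+4+0+3+8+4+7+9+9+7+6+8+5+5+8+2+1+6+7+2+7+5+5+2+9+3+0+7+5+6+2+4 = 186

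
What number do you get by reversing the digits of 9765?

5679

Reversing 9765 gives 5679.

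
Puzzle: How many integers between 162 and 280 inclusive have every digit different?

88

The integers in [162, 280] that have every digit different: 162, 163, 164, 165, 167, 168, …, 279, 280.
88 qualify.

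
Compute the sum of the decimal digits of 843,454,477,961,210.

65

8+4+3+4+5+4+4+7+7+9+6+1+2+1+0 = 65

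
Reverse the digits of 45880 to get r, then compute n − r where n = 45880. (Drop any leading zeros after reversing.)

Reverse of 45880 is 8854.
45880 − 8854 = 37026

37026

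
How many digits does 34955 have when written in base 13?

5

34955 in base 13 is 12BAB, which has 5 digits.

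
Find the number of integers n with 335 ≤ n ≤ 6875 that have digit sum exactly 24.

198

The integers in [335, 6875] that have digit sum exactly 24: 699, 789, 798, 879, 888, 897, …, 6864, 6873.
198 qualify.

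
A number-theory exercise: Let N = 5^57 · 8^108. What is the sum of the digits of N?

5^57 · 8^108 = 237142198758023568227473377297792835283496928595231875152809132048206089502588928000000000000000000000000000000000000000000000000000000000
Sum of its 138 digits: 386.

386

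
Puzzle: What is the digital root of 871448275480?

8+7+1+4+4+8+2+7+5+4+8+0 = 58
5+8 = 13
1+3 = 4

4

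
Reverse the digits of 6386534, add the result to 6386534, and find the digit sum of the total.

25

Reversal of 6386534 is 4356836; 6386534 + 4356836 = 10743370.
Digit sum of 10743370: 1+0+7+4+3+3+7+0 = 25.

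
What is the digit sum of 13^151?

13^151 = 1604893426900600869122943058339200074042717538173708563561768727328532111168979152929302751034763042774648202612459872374195131739043860481933461034923690640920832323237
Sum of its 169 digits: 697.

697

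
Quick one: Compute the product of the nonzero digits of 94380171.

6048

9×4×3×8×1×7×1 = 6048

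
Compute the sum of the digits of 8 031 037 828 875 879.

8+0+3+1+0+3+7+8+2+8+8+7+5+8+7+9 = 84

84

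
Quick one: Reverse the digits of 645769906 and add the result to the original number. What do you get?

Reverse of 645769906 is 609967546.
645769906 + 609967546 = 1255737452

1255737452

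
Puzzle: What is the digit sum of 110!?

110! = 15882455415227429404253703127090772871724410234473563207581748318444567162948183030959960131517678520479243672638179990208521148623422266876757623911219200000000000000000000000000
Sum of its 179 digits: 657.

657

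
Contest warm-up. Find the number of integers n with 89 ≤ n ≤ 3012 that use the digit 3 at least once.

The integers in [89, 3012] that use the digit 3 at least once: 93, 103, 113, 123, 130, 131, …, 3011, 3012.
808 qualify.

808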